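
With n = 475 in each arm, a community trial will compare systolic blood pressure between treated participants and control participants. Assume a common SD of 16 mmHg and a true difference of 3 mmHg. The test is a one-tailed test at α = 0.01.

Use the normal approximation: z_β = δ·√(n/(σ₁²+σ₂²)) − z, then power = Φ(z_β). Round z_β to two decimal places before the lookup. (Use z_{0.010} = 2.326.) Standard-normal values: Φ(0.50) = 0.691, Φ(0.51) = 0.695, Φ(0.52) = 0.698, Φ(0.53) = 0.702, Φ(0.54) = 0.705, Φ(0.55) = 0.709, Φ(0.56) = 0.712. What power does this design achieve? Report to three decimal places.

Power ≈ 0.712

z_β = δ·√(n/(σ₁²+σ₂²)) − z_α
    = 3 · √(475/512) − 2.326
    = 3 · 0.96319 − 2.326
    = 2.8896 − 2.326 = 0.5636 → 0.56
Power = Φ(0.56) = 0.712.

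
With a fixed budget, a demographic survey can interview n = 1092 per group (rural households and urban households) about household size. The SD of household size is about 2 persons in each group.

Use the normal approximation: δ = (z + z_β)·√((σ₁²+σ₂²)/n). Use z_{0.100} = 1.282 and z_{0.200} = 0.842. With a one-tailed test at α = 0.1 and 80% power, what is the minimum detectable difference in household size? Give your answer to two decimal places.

δ = (z_α + z_β) · √((σ₁²+σ₂²)/n)
  = (1.282 + 0.842) · √(8/1092)
  = 2.124 · √0.00733
  = 2.124 · 0.0856
  = 0.1818

Minimum detectable difference ≈ 0.18 persons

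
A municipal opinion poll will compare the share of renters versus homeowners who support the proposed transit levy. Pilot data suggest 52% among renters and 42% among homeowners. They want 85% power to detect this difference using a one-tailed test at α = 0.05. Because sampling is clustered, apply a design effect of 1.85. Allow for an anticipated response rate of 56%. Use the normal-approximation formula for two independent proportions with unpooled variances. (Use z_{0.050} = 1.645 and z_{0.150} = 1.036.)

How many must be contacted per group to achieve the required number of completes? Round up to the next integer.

n = (z_α + z_β)² · [p₁(1−p₁) + p₂(1−p₂)] / (p₁ − p₂)²
  = (1.645 + 1.036)² · (0.52·0.48 + 0.42·0.58) / (0.10)²
  = (2.681)² · (0.2496 + 0.2436) / 0.0100
  = 7.1878 · 0.4932 / 0.0100
  = 354.50
Design effect: 1.85 × 354.50 = 655.83.
Adjust for 56% response: 655.83 / 0.56 = 1171.12.
Round up → n = 1172 per group.

n = 1172 per group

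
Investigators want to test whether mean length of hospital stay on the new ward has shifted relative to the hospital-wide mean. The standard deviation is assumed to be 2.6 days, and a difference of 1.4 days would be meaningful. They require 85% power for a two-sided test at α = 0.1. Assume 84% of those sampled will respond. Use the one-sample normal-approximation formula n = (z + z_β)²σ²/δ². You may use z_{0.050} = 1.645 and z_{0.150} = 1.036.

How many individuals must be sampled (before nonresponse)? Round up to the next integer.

n = (z_{α/2} + z_β)² · σ² / δ²
  = (1.645 + 1.036)² · 2.6² / 1.4²
  = 7.1878 · 6.76 / 1.96
  = 24.79
Adjust for 84% response: 24.79 / 0.84 = 29.51.
Round up → n = 30.

n = 30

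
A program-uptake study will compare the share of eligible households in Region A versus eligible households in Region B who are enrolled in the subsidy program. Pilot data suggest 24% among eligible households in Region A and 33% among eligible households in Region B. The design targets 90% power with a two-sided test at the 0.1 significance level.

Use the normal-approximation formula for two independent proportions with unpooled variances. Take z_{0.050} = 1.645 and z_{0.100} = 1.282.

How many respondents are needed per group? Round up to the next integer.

n = 427 per group

n = (z_{α/2} + z_β)² · [p₁(1−p₁) + p₂(1−p₂)] / (p₁ − p₂)²
  = (1.645 + 1.282)² · (0.24·0.76 + 0.33·0.67) / (-0.09)²
  = (2.927)² · (0.1824 + 0.2211) / 0.0081
  = 8.5673 · 0.4035 / 0.0081
  = 426.78
Round up → n = 427 per group.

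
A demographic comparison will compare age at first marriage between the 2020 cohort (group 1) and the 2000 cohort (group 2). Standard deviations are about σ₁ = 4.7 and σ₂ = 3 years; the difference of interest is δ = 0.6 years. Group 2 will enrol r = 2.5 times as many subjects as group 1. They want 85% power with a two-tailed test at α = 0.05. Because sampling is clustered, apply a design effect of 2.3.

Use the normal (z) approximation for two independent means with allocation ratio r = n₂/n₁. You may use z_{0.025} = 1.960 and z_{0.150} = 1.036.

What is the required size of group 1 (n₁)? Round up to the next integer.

n₁ = 1474

n₁ = (z_{α/2} + z_β)² · (σ₁² + σ₂²/r) / δ²
   = (1.960 + 1.036)² · (4.7² + 3²/2.5) / 0.6²
   = 8.9760 · (22.09 + 3.6) / 0.36
   = 8.9760 · 25.69 / 0.36
   = 640.54
Design effect: 2.3 × 640.54 = 1473.24.
Round up → n₁ = 1474; n₂ = r·n₁ = 2.5 × 1474 = 3685.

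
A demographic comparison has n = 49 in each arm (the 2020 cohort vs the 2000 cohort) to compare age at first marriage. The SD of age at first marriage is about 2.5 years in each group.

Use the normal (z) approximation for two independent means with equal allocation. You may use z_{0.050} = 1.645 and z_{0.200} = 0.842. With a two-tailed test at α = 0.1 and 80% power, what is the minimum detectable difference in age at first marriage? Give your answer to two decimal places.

δ = (z_{α/2} + z_β) · √((σ₁²+σ₂²)/n)
  = (1.645 + 0.842) · √(12.5/49)
  = 2.487 · √0.2551
  = 2.487 · 0.5051
  = 1.2561

Minimum detectable difference ≈ 1.26 years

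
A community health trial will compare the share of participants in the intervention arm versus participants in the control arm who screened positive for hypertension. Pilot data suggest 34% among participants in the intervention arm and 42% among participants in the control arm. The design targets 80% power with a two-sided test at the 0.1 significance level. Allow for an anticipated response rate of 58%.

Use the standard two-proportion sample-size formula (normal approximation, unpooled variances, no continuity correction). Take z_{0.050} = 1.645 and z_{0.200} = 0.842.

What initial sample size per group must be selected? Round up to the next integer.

n = 780 per group

n = (z_{α/2} + z_β)² · [p₁(1−p₁) + p₂(1−p₂)] / (p₁ − p₂)²
  = (1.645 + 0.842)² · (0.34·0.66 + 0.42·0.58) / (-0.08)²
  = (2.487)² · (0.2244 + 0.2436) / 0.0064
  = 6.1852 · 0.4680 / 0.0064
  = 452.29
Adjust for 58% response: 452.29 / 0.58 = 779.81.
Round up → n = 780 per group.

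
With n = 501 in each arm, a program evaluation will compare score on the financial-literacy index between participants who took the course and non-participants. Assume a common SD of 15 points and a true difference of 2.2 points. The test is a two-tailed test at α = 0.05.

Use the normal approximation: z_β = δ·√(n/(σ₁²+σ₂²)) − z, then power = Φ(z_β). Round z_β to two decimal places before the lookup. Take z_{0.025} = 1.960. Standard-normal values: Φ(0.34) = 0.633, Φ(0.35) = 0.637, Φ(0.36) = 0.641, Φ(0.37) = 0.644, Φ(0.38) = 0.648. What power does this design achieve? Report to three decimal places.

Power ≈ 0.641

z_β = δ·√(n/(σ₁²+σ₂²)) − z_{α/2}
    = 2.2 · √(501/450) − 1.960
    = 2.2 · 1.05515 − 1.960
    = 2.3213 − 1.960 = 0.3613 → 0.36
Power = Φ(0.36) = 0.641.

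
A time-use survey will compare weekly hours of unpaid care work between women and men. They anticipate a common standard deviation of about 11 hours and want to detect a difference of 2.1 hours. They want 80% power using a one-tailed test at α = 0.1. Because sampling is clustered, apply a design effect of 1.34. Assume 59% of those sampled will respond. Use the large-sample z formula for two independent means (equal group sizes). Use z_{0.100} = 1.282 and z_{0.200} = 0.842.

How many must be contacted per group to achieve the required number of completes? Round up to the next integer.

n = (z_α + z_β)² · (σ₁² + σ₂²) / δ²
  = (1.282 + 0.842)² · (2·11² = 242) / 2.1²
  = 4.5114 · 242 / 4.41
  = 247.56
Design effect: 1.34 × 247.56 = 331.73.
Adjust for 59% response: 331.73 / 0.59 = 562.26.
Round up → n = 563 per group.

n = 563 per group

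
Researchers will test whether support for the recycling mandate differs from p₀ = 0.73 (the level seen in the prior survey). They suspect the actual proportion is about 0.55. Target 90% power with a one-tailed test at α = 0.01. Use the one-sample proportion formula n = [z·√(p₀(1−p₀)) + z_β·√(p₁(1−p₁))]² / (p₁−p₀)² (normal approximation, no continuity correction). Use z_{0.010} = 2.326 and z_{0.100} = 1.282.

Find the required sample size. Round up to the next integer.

n = 87

n = [z_α·√(p₀q₀) + z_β·√(p₁q₁)]² / (p₁ − p₀)²
  = [2.326·√(0.73·0.27) + 1.282·√(0.55·0.45)]² / (-0.18)²
  = [2.326·0.4440 + 1.282·0.4975]² / 0.0324
  = [1.6704]² / 0.0324
  = 86.12
Round up → n = 87.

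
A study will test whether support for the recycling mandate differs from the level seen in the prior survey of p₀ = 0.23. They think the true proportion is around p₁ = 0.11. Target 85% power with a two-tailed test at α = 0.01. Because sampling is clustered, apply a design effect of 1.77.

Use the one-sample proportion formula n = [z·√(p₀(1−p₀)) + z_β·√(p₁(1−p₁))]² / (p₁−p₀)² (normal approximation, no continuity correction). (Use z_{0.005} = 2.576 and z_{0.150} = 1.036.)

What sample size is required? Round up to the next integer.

n = 244

n = [z_{α/2}·√(p₀q₀) + z_β·√(p₁q₁)]² / (p₁ − p₀)²
  = [2.576·√(0.23·0.77) + 1.036·√(0.11·0.89)]² / (-0.12)²
  = [2.576·0.4208 + 1.036·0.3129]² / 0.0144
  = [1.4082]² / 0.0144
  = 137.71
Design effect: 1.77 × 137.71 = 243.75.
Round up → n = 244.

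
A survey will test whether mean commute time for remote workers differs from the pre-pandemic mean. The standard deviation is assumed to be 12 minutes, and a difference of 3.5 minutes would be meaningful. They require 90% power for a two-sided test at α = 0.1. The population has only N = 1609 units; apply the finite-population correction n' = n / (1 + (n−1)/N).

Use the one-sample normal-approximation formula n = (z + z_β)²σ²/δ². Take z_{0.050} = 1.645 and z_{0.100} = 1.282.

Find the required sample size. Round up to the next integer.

n = (z_{α/2} + z_β)² · σ² / δ²
  = (1.645 + 1.282)² · 12² / 3.5²
  = 8.5673 · 144 / 12.25
  = 100.71
Finite-population correction (N = 1609): 100.71 / (1 + (100.71 − 1)/1609) = 94.83.
Round up → n = 95.

n = 95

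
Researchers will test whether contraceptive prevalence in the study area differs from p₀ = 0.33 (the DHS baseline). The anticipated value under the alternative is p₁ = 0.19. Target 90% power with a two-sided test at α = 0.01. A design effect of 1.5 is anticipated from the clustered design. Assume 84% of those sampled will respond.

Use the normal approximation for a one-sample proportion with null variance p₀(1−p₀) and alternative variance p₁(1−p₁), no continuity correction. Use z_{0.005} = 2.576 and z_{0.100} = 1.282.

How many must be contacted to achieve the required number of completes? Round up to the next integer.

n = [z_{α/2}·√(p₀q₀) + z_β·√(p₁q₁)]² / (p₁ − p₀)²
  = [2.576·√(0.33·0.67) + 1.282·√(0.19·0.81)]² / (-0.14)²
  = [2.576·0.4702 + 1.282·0.3923]² / 0.0196
  = [1.7142]² / 0.0196
  = 149.92
Design effect: 1.5 × 149.92 = 224.88.
Adjust for 84% response: 224.88 / 0.84 = 267.72.
Round up → n = 268.

n = 268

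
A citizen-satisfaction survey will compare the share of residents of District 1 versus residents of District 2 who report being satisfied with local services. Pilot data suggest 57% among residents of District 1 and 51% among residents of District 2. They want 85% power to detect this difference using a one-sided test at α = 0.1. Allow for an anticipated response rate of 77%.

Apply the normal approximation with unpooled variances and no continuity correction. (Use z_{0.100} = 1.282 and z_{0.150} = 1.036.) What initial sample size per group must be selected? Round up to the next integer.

n = (z_α + z_β)² · [p₁(1−p₁) + p₂(1−p₂)] / (p₁ − p₂)²
  = (1.282 + 1.036)² · (0.57·0.43 + 0.51·0.49) / (0.06)²
  = (2.318)² · (0.2451 + 0.2499) / 0.0036
  = 5.3731 · 0.4950 / 0.0036
  = 738.80
Adjust for 77% response: 738.80 / 0.77 = 959.49.
Round up → n = 960 per group.

n = 960 per group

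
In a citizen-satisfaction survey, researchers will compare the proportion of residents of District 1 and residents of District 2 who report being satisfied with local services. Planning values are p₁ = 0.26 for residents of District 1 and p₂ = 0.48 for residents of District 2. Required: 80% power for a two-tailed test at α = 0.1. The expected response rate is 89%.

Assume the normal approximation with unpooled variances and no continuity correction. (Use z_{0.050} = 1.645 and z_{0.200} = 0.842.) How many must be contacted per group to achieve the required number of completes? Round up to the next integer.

n = (z_{α/2} + z_β)² · [p₁(1−p₁) + p₂(1−p₂)] / (p₁ − p₂)²
  = (1.645 + 0.842)² · (0.26·0.74 + 0.48·0.52) / (-0.22)²
  = (2.487)² · (0.1924 + 0.2496) / 0.0484
  = 6.1852 · 0.4420 / 0.0484
  = 56.48
Adjust for 89% response: 56.48 / 0.89 = 63.47.
Round up → n = 64 per group.

n = 64 per group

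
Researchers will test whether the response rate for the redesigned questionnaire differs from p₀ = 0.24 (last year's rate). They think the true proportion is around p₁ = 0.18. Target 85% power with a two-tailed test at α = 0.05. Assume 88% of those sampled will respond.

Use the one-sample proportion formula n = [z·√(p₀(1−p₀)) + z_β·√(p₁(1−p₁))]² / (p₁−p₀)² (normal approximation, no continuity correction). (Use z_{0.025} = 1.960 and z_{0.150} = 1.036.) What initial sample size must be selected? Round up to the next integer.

n = 482

n = [z_{α/2}·√(p₀q₀) + z_β·√(p₁q₁)]² / (p₁ − p₀)²
  = [1.960·√(0.24·0.76) + 1.036·√(0.18·0.82)]² / (-0.06)²
  = [1.960·0.4271 + 1.036·0.3842]² / 0.0036
  = [1.2351]² / 0.0036
  = 423.74
Adjust for 88% response: 423.74 / 0.88 = 481.53.
Round up → n = 482.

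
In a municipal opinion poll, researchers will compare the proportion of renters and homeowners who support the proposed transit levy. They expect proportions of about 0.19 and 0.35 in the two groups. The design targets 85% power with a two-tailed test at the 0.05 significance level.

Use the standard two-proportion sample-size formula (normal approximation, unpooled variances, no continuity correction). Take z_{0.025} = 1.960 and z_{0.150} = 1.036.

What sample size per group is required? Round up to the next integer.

n = (z_{α/2} + z_β)² · [p₁(1−p₁) + p₂(1−p₂)] / (p₁ − p₂)²
  = (1.960 + 1.036)² · (0.19·0.81 + 0.35·0.65) / (-0.16)²
  = (2.996)² · (0.1539 + 0.2275) / 0.0256
  = 8.9760 · 0.3814 / 0.0256
  = 133.73
Round up → n = 134 per group.

n = 134 per group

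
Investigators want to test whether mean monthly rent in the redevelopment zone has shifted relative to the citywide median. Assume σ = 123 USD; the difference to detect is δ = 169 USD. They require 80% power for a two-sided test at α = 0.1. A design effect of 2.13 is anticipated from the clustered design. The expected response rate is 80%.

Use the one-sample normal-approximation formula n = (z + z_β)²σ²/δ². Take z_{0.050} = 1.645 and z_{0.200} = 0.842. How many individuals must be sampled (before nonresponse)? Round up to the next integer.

n = 9

n = (z_{α/2} + z_β)² · σ² / δ²
  = (1.645 + 0.842)² · 123² / 169²
  = 6.1852 · 15129 / 28561
  = 3.28
Design effect: 2.13 × 3.28 = 6.98.
Adjust for 80% response: 6.98 / 0.80 = 8.72.
Round up → n = 9.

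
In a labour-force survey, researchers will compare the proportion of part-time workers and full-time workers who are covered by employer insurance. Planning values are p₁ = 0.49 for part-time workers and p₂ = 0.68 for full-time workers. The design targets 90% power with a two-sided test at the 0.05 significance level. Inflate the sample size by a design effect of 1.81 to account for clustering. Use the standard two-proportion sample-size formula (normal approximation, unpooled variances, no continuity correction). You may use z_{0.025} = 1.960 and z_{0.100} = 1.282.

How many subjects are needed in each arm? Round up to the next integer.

n = (z_{α/2} + z_β)² · [p₁(1−p₁) + p₂(1−p₂)] / (p₁ − p₂)²
  = (1.960 + 1.282)² · (0.49·0.51 + 0.68·0.32) / (-0.19)²
  = (3.242)² · (0.2499 + 0.2176) / 0.0361
  = 10.5106 · 0.4675 / 0.0361
  = 136.11
Design effect: 1.81 × 136.11 = 246.36.
Round up → n = 247 per group.

n = 247 per group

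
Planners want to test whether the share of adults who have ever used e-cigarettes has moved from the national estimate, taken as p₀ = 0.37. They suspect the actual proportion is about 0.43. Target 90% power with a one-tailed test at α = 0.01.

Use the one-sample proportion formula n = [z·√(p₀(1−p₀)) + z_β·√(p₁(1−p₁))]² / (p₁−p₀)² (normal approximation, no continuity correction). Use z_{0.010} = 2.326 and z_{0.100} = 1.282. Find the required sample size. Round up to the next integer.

n = [z_α·√(p₀q₀) + z_β·√(p₁q₁)]² / (p₁ − p₀)²
  = [2.326·√(0.37·0.63) + 1.282·√(0.43·0.57)]² / (0.06)²
  = [2.326·0.4828 + 1.282·0.4951]² / 0.0036
  = [1.7577]² / 0.0036
  = 858.19
Round up → n = 859.

n = 859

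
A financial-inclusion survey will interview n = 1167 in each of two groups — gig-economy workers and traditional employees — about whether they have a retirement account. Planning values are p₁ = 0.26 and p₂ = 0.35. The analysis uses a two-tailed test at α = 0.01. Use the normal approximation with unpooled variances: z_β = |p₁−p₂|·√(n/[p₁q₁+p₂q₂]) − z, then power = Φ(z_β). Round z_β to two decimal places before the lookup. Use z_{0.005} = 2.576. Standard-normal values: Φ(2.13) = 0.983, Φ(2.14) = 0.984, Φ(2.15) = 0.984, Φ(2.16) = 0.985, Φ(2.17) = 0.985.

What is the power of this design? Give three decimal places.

Power ≈ 0.985

z_β = |p₁−p₂|·√(n/[p₁q₁+p₂q₂]) − z_{α/2}
    = 0.09 · √(1167/0.4199) − 2.576
    = 0.09 · 52.7184 − 2.576
    = 4.7447 − 2.576 = 2.1687 → 2.17
Power = Φ(2.17) = 0.985.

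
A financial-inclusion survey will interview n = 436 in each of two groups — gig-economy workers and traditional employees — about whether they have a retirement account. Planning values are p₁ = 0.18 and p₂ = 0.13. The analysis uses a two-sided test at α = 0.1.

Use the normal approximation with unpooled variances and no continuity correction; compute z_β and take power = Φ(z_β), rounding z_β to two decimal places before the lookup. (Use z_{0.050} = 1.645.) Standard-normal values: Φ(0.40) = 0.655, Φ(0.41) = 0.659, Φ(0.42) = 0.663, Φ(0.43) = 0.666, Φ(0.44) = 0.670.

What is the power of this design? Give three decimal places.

z_β = |p₁−p₂|·√(n/[p₁q₁+p₂q₂]) − z_{α/2}
    = 0.05 · √(436/0.2607) − 1.645
    = 0.05 · 40.8952 − 1.645
    = 2.0448 − 1.645 = 0.3998 → 0.40
Power = Φ(0.40) = 0.655.

Power ≈ 0.655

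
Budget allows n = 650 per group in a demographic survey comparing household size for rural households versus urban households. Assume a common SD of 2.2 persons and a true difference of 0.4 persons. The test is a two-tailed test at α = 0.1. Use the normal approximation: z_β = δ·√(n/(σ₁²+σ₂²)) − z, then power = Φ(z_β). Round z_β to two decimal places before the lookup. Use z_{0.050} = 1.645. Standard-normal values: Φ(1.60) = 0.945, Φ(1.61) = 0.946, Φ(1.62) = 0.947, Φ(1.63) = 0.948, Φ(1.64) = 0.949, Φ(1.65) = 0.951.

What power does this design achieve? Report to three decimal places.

Power ≈ 0.948

z_β = δ·√(n/(σ₁²+σ₂²)) − z_{α/2}
    = 0.4 · √(650/9.68) − 1.645
    = 0.4 · 8.19443 − 1.645
    = 3.2778 − 1.645 = 1.6328 → 1.63
Power = Φ(1.63) = 0.948.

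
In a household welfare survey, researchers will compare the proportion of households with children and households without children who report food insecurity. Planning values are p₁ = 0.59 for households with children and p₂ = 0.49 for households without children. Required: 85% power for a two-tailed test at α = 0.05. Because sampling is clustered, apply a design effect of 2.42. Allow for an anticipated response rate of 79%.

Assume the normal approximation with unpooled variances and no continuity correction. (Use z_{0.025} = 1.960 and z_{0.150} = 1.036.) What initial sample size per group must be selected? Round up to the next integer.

n = (z_{α/2} + z_β)² · [p₁(1−p₁) + p₂(1−p₂)] / (p₁ − p₂)²
  = (1.960 + 1.036)² · (0.59·0.41 + 0.49·0.51) / (0.10)²
  = (2.996)² · (0.2419 + 0.2499) / 0.0100
  = 8.9760 · 0.4918 / 0.0100
  = 441.44
Design effect: 2.42 × 441.44 = 1068.29.
Adjust for 79% response: 1068.29 / 0.79 = 1352.26.
Round up → n = 1353 per group.

n = 1353 per group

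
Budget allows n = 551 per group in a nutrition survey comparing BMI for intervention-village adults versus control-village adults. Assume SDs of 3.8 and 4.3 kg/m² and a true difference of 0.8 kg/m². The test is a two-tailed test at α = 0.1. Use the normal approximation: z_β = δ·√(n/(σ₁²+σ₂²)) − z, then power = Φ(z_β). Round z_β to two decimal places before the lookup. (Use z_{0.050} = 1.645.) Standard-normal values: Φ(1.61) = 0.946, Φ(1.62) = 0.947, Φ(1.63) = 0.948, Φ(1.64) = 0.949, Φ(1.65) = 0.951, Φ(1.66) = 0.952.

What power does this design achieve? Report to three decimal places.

z_β = δ·√(n/(σ₁²+σ₂²)) − z_{α/2}
    = 0.8 · √(551/32.93) − 1.645
    = 0.8 · 4.09053 − 1.645
    = 3.2724 − 1.645 = 1.6274 → 1.63
Power = Φ(1.63) = 0.948.

Power ≈ 0.948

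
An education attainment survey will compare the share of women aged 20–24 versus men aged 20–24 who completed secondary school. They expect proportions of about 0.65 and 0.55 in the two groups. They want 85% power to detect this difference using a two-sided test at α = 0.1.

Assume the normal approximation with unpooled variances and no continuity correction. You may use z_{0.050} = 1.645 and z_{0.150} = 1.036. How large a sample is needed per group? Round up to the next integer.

n = (z_{α/2} + z_β)² · [p₁(1−p₁) + p₂(1−p₂)] / (p₁ − p₂)²
  = (1.645 + 1.036)² · (0.65·0.35 + 0.55·0.45) / (0.10)²
  = (2.681)² · (0.2275 + 0.2475) / 0.0100
  = 7.1878 · 0.4750 / 0.0100
  = 341.42
Round up → n = 342 per group.

n = 342 per group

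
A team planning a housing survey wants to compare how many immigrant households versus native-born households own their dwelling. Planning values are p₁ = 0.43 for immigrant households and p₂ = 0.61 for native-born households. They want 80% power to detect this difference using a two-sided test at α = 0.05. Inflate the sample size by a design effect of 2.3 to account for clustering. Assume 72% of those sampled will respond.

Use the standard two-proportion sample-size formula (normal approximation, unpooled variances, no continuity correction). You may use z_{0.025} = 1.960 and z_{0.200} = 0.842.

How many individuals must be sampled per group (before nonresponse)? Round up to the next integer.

n = 374 per group

n = (z_{α/2} + z_β)² · [p₁(1−p₁) + p₂(1−p₂)] / (p₁ − p₂)²
  = (1.960 + 0.842)² · (0.43·0.57 + 0.61·0.39) / (-0.18)²
  = (2.802)² · (0.2451 + 0.2379) / 0.0324
  = 7.8512 · 0.4830 / 0.0324
  = 117.04
Design effect: 2.3 × 117.04 = 269.19.
Adjust for 72% response: 269.19 / 0.72 = 373.88.
Round up → n = 374 per group.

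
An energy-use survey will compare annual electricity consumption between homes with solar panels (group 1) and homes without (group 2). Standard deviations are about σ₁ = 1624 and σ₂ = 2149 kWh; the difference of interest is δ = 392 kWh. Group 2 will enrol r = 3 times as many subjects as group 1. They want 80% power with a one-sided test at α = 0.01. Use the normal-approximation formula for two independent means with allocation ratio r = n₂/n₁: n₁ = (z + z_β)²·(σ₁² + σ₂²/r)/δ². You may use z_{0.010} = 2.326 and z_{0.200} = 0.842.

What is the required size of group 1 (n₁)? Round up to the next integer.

n₁ = (z_α + z_β)² · (σ₁² + σ₂²/r) / δ²
   = (2.326 + 0.842)² · (1624² + 2149²/3) / 392²
   = 10.0362 · (2637376 + 1539400.3) / 153664
   = 10.0362 · 4176776.3 / 153664
   = 272.80
Round up → n₁ = 273; n₂ = r·n₁ = 3 × 273 = 819.

n₁ = 273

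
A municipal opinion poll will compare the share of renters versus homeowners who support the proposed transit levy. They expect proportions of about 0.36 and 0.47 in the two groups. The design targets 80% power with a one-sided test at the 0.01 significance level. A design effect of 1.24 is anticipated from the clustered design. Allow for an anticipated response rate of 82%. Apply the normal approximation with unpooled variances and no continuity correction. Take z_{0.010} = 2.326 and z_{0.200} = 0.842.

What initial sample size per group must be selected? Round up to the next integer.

n = (z_α + z_β)² · [p₁(1−p₁) + p₂(1−p₂)] / (p₁ − p₂)²
  = (2.326 + 0.842)² · (0.36·0.64 + 0.47·0.53) / (-0.11)²
  = (3.168)² · (0.2304 + 0.2491) / 0.0121
  = 10.0362 · 0.4795 / 0.0121
  = 397.72
Design effect: 1.24 × 397.72 = 493.17.
Adjust for 82% response: 493.17 / 0.82 = 601.42.
Round up → n = 602 per group.

n = 602 per group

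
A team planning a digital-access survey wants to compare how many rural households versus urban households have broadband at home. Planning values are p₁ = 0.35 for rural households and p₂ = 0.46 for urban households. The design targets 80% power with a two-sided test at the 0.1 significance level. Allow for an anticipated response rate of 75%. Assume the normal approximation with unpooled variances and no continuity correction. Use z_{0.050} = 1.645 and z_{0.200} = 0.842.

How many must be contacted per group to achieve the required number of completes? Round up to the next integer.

n = (z_{α/2} + z_β)² · [p₁(1−p₁) + p₂(1−p₂)] / (p₁ − p₂)²
  = (1.645 + 0.842)² · (0.35·0.65 + 0.46·0.54) / (-0.11)²
  = (2.487)² · (0.2275 + 0.2484) / 0.0121
  = 6.1852 · 0.4759 / 0.0121
  = 243.27
Adjust for 75% response: 243.27 / 0.75 = 324.36.
Round up → n = 325 per group.

n = 325 per group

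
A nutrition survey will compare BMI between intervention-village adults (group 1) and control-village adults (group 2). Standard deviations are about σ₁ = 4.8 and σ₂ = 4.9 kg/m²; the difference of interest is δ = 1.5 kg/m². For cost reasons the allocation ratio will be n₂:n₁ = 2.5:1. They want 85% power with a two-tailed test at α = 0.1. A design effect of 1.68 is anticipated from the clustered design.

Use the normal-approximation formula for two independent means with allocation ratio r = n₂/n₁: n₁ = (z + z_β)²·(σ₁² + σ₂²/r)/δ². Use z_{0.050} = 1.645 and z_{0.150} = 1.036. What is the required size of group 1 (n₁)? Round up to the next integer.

n₁ = 176

n₁ = (z_{α/2} + z_β)² · (σ₁² + σ₂²/r) / δ²
   = (1.645 + 1.036)² · (4.8² + 4.9²/2.5) / 1.5²
   = 7.1878 · (23.04 + 9.604) / 2.25
   = 7.1878 · 32.644 / 2.25
   = 104.28
Design effect: 1.68 × 104.28 = 175.20.
Round up → n₁ = 176; n₂ = r·n₁ = 2.5 × 176 = 440.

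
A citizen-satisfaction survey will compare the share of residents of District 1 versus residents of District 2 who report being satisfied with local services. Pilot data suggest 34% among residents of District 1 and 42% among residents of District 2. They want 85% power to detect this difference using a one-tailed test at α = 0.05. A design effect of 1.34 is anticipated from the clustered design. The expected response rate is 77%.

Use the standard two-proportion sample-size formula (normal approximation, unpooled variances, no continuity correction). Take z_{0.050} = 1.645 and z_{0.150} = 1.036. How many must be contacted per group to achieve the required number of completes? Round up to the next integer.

n = 915 per group

n = (z_α + z_β)² · [p₁(1−p₁) + p₂(1−p₂)] / (p₁ − p₂)²
  = (1.645 + 1.036)² · (0.34·0.66 + 0.42·0.58) / (-0.08)²
  = (2.681)² · (0.2244 + 0.2436) / 0.0064
  = 7.1878 · 0.4680 / 0.0064
  = 525.61
Design effect: 1.34 × 525.61 = 704.31.
Adjust for 77% response: 704.31 / 0.77 = 914.69.
Round up → n = 915 per group.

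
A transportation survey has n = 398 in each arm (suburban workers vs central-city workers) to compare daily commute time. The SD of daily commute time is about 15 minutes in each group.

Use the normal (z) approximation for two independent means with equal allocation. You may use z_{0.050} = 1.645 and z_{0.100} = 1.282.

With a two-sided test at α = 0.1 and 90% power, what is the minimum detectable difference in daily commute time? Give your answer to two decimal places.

δ = (z_{α/2} + z_β) · √((σ₁²+σ₂²)/n)
  = (1.645 + 1.282) · √(450/398)
  = 2.927 · √1.1307
  = 2.927 · 1.0633
  = 3.1123

Minimum detectable difference ≈ 3.11 minutes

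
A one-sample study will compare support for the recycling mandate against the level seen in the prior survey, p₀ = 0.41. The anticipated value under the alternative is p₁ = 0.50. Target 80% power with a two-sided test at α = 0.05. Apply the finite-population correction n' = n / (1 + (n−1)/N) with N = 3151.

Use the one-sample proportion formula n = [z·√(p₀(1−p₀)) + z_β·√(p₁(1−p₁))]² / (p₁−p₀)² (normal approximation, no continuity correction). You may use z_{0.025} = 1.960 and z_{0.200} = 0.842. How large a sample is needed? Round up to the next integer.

n = 221

n = [z_{α/2}·√(p₀q₀) + z_β·√(p₁q₁)]² / (p₁ − p₀)²
  = [1.960·√(0.41·0.59) + 0.842·√(0.50·0.50)]² / (0.09)²
  = [1.960·0.4918 + 0.842·0.5000]² / 0.0081
  = [1.3850]² / 0.0081
  = 236.82
Finite-population correction (N = 3151): 236.82 / (1 + (236.82 − 1)/3151) = 220.33.
Round up → n = 221.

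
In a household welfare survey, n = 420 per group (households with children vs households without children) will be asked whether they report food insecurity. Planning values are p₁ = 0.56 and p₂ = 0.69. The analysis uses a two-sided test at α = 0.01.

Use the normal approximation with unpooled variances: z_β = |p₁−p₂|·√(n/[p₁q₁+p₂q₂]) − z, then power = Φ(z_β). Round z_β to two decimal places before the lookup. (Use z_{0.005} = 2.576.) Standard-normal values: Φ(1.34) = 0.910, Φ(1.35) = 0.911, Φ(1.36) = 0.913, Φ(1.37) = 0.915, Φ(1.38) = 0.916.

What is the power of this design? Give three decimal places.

z_β = |p₁−p₂|·√(n/[p₁q₁+p₂q₂]) − z_{α/2}
    = 0.13 · √(420/0.4603) − 2.576
    = 0.13 · 30.2068 − 2.576
    = 3.9269 − 2.576 = 1.3509 → 1.35
Power = Φ(1.35) = 0.911.

Power ≈ 0.911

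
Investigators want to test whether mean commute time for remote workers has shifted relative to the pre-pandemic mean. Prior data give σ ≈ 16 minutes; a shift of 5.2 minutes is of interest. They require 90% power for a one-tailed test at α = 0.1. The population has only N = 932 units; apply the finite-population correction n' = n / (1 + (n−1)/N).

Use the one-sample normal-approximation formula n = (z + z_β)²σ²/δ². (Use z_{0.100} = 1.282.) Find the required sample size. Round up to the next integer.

n = (z_α + z_β)² · σ² / δ²
  = (1.282 + 1.282)² · 16² / 5.2²
  = 6.5741 · 256 / 27.04
  = 62.24
Finite-population correction (N = 932): 62.24 / (1 + (62.24 − 1)/932) = 58.40.
Round up → n = 59.

n = 59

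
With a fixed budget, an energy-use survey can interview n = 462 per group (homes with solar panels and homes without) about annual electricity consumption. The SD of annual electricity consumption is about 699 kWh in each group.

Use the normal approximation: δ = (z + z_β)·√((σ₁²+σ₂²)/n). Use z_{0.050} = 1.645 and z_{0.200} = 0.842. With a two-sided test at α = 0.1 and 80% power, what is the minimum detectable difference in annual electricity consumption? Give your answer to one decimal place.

δ = (z_{α/2} + z_β) · √((σ₁²+σ₂²)/n)
  = (1.645 + 0.842) · √(977202/462)
  = 2.487 · √2115.2
  = 2.487 · 45.9908
  = 114.3792

Minimum detectable difference ≈ 114.4 kWh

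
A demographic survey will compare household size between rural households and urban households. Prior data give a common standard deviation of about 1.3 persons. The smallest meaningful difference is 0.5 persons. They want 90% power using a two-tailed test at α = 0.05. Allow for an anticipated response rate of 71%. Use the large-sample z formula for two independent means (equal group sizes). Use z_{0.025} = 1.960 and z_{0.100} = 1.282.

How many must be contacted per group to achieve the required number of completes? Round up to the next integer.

n = (z_{α/2} + z_β)² · (σ₁² + σ₂²) / δ²
  = (1.960 + 1.282)² · (2·1.3² = 3.38) / 0.5²
  = 10.5106 · 3.38 / 0.25
  = 142.10
Adjust for 71% response: 142.10 / 0.71 = 200.14.
Round up → n = 201 per group.

n = 201 per group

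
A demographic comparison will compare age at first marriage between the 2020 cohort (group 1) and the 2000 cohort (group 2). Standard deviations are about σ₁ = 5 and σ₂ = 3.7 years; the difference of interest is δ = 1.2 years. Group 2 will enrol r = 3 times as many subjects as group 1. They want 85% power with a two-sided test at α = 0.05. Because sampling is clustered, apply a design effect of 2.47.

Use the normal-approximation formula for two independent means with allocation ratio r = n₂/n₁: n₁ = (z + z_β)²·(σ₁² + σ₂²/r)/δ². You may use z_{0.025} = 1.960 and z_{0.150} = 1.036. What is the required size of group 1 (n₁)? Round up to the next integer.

n₁ = 456

n₁ = (z_{α/2} + z_β)² · (σ₁² + σ₂²/r) / δ²
   = (1.960 + 1.036)² · (5² + 3.7²/3) / 1.2²
   = 8.9760 · (25 + 4.5633) / 1.44
   = 8.9760 · 29.5633 / 1.44
   = 184.28
Design effect: 2.47 × 184.28 = 455.17.
Round up → n₁ = 456; n₂ = r·n₁ = 3 × 456 = 1368.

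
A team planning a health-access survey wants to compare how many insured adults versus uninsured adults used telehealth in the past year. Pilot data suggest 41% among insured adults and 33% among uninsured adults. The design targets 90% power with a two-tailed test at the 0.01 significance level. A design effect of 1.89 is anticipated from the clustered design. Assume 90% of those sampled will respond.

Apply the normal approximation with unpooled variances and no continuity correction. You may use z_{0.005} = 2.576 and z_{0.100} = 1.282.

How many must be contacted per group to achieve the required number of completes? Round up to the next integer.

n = 2262 per group

n = (z_{α/2} + z_β)² · [p₁(1−p₁) + p₂(1−p₂)] / (p₁ − p₂)²
  = (2.576 + 1.282)² · (0.41·0.59 + 0.33·0.67) / (0.08)²
  = (3.858)² · (0.2419 + 0.2211) / 0.0064
  = 14.8842 · 0.4630 / 0.0064
  = 1076.78
Design effect: 1.89 × 1076.78 = 2035.11.
Adjust for 90% response: 2035.11 / 0.90 = 2261.23.
Round up → n = 2262 per group.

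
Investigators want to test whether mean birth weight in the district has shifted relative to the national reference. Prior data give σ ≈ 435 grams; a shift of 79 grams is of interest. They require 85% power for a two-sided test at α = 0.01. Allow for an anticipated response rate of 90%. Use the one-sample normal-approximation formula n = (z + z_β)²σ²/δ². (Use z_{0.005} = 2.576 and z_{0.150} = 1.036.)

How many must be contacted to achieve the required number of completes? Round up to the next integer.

n = (z_{α/2} + z_β)² · σ² / δ²
  = (2.576 + 1.036)² · 435² / 79²
  = 13.0465 · 189225 / 6241
  = 395.57
Adjust for 90% response: 395.57 / 0.90 = 439.52.
Round up → n = 440.

n = 440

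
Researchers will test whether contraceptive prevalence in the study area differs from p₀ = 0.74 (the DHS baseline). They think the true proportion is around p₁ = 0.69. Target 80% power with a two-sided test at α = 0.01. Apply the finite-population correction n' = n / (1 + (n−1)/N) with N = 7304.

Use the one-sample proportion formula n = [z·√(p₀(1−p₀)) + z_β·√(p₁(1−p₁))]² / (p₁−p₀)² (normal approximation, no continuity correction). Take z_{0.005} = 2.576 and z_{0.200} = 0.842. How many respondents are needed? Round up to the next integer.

n = [z_{α/2}·√(p₀q₀) + z_β·√(p₁q₁)]² / (p₁ − p₀)²
  = [2.576·√(0.74·0.26) + 0.842·√(0.69·0.31)]² / (-0.05)²
  = [2.576·0.4386 + 0.842·0.4625]² / 0.0025
  = [1.5193]² / 0.0025
  = 923.36
Finite-population correction (N = 7304): 923.36 / (1 + (923.36 − 1)/7304) = 819.83.
Round up → n = 820.

n = 820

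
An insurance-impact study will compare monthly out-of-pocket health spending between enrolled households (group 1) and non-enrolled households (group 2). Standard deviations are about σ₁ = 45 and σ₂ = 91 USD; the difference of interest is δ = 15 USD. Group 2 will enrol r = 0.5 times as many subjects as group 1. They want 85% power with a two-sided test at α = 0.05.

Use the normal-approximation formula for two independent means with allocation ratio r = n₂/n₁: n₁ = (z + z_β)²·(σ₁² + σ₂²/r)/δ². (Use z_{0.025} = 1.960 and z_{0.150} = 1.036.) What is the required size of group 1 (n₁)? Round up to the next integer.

n₁ = (z_{α/2} + z_β)² · (σ₁² + σ₂²/r) / δ²
   = (1.960 + 1.036)² · (45² + 91²/0.5) / 15²
   = 8.9760 · (2025 + 16562) / 225
   = 8.9760 · 18587 / 225
   = 741.50
Round up → n₁ = 742; n₂ = r·n₁ = 0.5 × 742 = 371.

n₁ = 742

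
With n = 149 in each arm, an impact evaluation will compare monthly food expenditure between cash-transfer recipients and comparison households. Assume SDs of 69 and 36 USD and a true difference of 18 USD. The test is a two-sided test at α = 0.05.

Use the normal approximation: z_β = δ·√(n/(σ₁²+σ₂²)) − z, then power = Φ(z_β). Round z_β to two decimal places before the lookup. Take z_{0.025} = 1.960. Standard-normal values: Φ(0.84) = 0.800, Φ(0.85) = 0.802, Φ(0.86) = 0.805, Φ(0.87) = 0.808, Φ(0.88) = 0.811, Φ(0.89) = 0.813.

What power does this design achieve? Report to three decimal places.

z_β = δ·√(n/(σ₁²+σ₂²)) − z_{α/2}
    = 18 · √(149/6057) − 1.960
    = 18 · 0.15684 − 1.960
    = 2.8232 − 1.960 = 0.8632 → 0.86
Power = Φ(0.86) = 0.805.

Power ≈ 0.805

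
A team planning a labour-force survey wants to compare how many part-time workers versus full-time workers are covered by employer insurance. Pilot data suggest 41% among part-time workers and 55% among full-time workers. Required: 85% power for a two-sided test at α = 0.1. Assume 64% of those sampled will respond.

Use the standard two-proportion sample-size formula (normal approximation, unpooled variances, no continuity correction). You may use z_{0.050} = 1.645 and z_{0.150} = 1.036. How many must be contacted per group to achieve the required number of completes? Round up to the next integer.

n = (z_{α/2} + z_β)² · [p₁(1−p₁) + p₂(1−p₂)] / (p₁ − p₂)²
  = (1.645 + 1.036)² · (0.41·0.59 + 0.55·0.45) / (-0.14)²
  = (2.681)² · (0.2419 + 0.2475) / 0.0196
  = 7.1878 · 0.4894 / 0.0196
  = 179.47
Adjust for 64% response: 179.47 / 0.64 = 280.43.
Round up → n = 281 per group.

n = 281 per group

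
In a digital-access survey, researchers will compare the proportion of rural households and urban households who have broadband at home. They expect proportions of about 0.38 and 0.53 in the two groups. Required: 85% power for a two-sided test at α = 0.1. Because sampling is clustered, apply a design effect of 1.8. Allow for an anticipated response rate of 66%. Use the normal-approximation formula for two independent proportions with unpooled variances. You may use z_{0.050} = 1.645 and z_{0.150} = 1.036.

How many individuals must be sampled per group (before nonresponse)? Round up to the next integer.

n = 423 per group

n = (z_{α/2} + z_β)² · [p₁(1−p₁) + p₂(1−p₂)] / (p₁ − p₂)²
  = (1.645 + 1.036)² · (0.38·0.62 + 0.53·0.47) / (-0.15)²
  = (2.681)² · (0.2356 + 0.2491) / 0.0225
  = 7.1878 · 0.4847 / 0.0225
  = 154.84
Design effect: 1.8 × 154.84 = 278.71.
Adjust for 66% response: 278.71 / 0.66 = 422.29.
Round up → n = 423 per group.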